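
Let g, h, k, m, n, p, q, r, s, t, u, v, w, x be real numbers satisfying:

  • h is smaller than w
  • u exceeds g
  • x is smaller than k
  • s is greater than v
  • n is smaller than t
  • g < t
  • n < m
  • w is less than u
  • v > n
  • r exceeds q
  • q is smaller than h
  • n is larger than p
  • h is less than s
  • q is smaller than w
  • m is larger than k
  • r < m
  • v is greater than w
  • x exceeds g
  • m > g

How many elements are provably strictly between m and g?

2

The relations place g below m. An element lies strictly between them when it is forced above g and also forced below m.
Above g: {x, u, k, t}. Below m: {q, p, x, n, r, k}.
Intersection: {x, k} — 2.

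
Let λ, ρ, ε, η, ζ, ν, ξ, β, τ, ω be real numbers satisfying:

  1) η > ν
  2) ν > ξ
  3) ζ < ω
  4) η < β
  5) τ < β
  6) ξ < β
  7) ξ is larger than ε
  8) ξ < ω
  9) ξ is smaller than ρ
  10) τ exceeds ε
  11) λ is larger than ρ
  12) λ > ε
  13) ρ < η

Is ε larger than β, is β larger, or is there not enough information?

β

Following the relations from ε: ε < ξ < ν < η < β.
So β is larger.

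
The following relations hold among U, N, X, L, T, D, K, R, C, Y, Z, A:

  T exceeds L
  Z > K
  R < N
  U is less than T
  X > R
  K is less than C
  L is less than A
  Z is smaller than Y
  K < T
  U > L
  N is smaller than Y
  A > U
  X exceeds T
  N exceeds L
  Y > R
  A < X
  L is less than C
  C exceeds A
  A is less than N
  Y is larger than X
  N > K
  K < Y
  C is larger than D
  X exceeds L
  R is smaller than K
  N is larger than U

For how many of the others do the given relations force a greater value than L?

7

From L the given relations immediately reach U, A, T, X, N, C.
From those, Y — 7 in total.
No other element is forced above L by the given relations, so the count is 7.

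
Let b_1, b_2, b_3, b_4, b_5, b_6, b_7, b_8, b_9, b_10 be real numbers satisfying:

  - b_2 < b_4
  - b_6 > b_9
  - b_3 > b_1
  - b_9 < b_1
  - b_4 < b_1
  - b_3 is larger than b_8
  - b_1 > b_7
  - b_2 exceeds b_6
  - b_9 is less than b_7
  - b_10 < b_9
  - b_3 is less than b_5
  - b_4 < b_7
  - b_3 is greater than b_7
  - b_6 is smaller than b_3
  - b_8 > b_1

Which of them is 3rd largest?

The consecutive relations fix a unique order: b_10 < b_9 < b_6 < b_2 < b_4 < b_7 < b_1 < b_8 < b_3 < b_5.
The 3rd largest is b_8.

b_8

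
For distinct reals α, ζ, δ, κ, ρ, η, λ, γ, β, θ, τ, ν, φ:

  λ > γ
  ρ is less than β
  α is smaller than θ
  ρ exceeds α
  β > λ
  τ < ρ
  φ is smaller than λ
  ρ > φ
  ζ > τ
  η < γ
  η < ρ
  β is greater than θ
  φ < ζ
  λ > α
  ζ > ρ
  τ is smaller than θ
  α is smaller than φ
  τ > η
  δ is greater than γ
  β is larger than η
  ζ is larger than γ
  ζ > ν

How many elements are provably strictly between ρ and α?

Chaining upward from α reaches: φ, λ, θ, ζ, β.
Chaining downward from ρ reaches: η, φ, τ.
Strictly between α and ρ are those in both lists: φ — 1 element.

1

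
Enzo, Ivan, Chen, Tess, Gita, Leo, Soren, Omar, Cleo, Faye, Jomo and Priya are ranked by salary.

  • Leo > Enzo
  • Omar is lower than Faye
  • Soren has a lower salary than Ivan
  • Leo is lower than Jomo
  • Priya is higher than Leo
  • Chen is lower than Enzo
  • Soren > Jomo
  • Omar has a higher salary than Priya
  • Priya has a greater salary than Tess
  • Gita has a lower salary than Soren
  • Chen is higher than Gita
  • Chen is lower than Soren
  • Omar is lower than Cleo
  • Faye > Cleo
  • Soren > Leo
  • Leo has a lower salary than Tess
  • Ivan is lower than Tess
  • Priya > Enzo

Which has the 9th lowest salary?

Piecing the relations together gives one ordering: Gita < Chen < Enzo < Leo < Jomo < Soren < Ivan < Tess < Priya < Omar < Cleo < Faye.
Counting 9 from the smallest end gives Priya.

Priya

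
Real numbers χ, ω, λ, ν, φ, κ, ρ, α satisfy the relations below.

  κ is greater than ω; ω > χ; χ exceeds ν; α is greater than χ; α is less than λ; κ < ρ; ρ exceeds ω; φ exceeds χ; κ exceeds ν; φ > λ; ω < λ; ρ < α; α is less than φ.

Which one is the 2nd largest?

Piecing the relations together gives one ordering: ν < χ < ω < κ < ρ < α < λ < φ.
Counting 2 from the largest end gives λ.

λ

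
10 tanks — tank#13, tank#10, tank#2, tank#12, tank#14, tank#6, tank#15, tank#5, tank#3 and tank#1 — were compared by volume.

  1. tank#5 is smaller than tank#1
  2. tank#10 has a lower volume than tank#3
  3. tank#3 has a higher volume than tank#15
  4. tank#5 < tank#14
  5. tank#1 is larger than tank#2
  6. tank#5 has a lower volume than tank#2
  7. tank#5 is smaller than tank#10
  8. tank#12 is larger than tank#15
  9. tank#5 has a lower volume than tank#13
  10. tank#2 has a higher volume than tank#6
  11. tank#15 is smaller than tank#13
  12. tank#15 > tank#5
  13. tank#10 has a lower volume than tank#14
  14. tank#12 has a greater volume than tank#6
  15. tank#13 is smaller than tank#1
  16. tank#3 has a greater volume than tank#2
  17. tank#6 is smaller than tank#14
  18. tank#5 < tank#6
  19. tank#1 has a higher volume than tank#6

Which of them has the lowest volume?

tank#5

tank#15 is not least since tank#5 < tank#15; tank#6 is not least since tank#5 < tank#6; tank#2 is not least since tank#5 < tank#2; tank#13 is not least since tank#5 < tank#13; tank#10 is not least since tank#5 < tank#10; tank#12 is not least since tank#15 < tank#12; tank#3 is not least since tank#2 < tank#3; tank#1 is not least since tank#5 < tank#1; tank#14 is not least since tank#10 < tank#14.
Only tank#5 has nothing below it, so tank#5 is the lowest volume.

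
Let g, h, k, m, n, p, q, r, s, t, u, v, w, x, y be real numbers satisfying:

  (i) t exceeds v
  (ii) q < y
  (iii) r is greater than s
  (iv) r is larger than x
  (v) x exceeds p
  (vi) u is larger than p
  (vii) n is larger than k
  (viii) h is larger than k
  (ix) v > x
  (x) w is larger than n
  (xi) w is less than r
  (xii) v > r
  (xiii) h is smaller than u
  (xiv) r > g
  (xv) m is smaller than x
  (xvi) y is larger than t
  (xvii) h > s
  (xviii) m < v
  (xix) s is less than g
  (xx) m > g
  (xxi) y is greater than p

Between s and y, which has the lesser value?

The relevant relations are s < g; g < m; m < x; x < v; v < t; t < y.
Chaining these gives s < g < m < x < v < t < y.
So s < y; s is the smaller of the two.

s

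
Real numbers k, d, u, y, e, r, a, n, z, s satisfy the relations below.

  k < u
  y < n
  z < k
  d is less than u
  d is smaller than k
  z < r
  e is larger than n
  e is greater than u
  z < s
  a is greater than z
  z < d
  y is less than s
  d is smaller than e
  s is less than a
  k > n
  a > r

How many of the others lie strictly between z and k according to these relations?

1

The relations place z below k. An element lies strictly between them when it is forced above z and also forced below k.
Above z: {d, s, r, a, u, e}. Below k: {d, y, n}.
Intersection: {d} — 1.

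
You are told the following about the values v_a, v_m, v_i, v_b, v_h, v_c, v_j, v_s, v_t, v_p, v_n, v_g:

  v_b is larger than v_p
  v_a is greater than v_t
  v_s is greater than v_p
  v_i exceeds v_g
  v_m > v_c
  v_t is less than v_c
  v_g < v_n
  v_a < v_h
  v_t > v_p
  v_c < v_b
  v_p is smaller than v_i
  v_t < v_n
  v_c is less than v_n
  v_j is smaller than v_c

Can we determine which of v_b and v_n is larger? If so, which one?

Following every chain through v_n: below v_n we get v_p, v_g, v_t, v_j, v_c.
v_b is not reached, and no chain runs the other way from v_b to v_n.
So the given relations leave the order of v_n and v_b undetermined.

undetermined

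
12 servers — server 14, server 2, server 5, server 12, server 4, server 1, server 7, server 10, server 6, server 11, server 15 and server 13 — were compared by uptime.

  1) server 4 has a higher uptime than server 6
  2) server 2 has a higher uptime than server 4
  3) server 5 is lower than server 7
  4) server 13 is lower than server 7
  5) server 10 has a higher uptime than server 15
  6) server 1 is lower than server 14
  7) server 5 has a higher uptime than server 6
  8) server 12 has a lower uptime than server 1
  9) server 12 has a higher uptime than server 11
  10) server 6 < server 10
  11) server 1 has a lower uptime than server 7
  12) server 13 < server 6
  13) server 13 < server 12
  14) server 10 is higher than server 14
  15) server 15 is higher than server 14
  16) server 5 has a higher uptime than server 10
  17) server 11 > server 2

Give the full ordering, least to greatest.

server 13 < server 6 < server 4 < server 2 < server 11 < server 12 < server 1 < server 14 < server 15 < server 10 < server 5 < server 7

Each adjacent pair is fixed by a given relation: server 13 < server 6; server 6 < server 4; server 4 < server 2; server 2 < server 11; server 11 < server 12; server 12 < server 1; server 1 < server 14; server 14 < server 15; server 15 < server 10; server 10 < server 5; server 5 < server 7. Chaining them end to end gives the full order.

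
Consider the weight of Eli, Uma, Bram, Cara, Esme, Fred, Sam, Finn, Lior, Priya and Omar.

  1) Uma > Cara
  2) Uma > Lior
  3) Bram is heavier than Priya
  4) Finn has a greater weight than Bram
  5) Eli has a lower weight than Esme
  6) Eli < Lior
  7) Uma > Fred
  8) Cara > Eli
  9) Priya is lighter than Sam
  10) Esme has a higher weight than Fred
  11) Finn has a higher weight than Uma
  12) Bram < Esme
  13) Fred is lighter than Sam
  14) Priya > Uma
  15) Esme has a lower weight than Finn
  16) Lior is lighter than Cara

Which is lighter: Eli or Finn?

Chaining the given relations: Eli < Lior < Cara < Uma < Priya < Bram < Esme < Finn.
So Eli < Finn; Eli is the lighter of the two.

Eli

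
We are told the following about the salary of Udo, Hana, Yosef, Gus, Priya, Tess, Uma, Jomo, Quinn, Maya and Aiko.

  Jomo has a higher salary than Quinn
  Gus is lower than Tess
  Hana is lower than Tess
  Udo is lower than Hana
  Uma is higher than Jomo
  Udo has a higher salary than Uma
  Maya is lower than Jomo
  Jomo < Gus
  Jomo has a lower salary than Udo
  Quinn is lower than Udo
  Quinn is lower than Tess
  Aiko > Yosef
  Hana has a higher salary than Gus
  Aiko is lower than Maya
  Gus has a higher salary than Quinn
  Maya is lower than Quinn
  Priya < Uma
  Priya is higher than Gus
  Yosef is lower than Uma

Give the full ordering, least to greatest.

Yosef < Aiko < Maya < Quinn < Jomo < Gus < Priya < Uma < Udo < Hana < Tess

Nothing is placed below Yosef, so it is least; from there Yosef < Aiko; Aiko < Maya; Maya < Quinn; Quinn < Jomo; Jomo < Gus; Gus < Priya; Priya < Uma; Uma < Udo; Udo < Hana; Hana < Tess, each given directly.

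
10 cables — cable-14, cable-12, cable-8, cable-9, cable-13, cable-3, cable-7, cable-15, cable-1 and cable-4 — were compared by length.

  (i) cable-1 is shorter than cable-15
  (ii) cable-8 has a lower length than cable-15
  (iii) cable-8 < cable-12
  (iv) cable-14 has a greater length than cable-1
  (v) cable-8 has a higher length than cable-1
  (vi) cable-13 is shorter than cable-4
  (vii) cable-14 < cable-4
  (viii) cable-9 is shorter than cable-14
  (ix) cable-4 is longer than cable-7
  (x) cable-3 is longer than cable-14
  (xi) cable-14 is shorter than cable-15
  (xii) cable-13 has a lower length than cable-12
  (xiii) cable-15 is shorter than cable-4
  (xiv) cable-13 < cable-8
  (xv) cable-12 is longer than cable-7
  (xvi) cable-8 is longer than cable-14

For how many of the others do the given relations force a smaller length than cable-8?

4

Directly below cable-8: cable-1, cable-13, cable-14.
One step further: cable-9 (4 so far).
No other element is forced below cable-8 by the given relations, so the count is 4.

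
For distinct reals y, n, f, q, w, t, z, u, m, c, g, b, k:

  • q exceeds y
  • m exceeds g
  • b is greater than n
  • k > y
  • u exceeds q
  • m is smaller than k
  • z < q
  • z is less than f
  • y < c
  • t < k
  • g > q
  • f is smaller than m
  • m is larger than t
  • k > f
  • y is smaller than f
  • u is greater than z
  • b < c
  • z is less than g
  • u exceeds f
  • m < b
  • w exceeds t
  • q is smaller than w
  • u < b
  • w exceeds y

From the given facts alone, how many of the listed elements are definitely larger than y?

9

From y the given relations immediately reach q, f, k, w, c.
From those, u, g, m — 8 in total.
From those, b — 9 in total.
Nothing else is reachable above y; 9 in all.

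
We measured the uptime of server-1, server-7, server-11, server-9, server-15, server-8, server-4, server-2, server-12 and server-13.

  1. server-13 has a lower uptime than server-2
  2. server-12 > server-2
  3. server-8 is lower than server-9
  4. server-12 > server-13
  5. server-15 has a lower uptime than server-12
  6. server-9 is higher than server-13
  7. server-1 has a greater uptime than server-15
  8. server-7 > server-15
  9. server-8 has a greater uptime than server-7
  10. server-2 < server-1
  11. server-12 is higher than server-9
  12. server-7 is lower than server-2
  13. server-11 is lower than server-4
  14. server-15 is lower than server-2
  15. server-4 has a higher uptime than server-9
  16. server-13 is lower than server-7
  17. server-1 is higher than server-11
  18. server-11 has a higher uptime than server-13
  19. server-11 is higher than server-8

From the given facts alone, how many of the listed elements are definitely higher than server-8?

Directly above server-8: server-9, server-11.
One step further: server-4, server-12, server-1 (5 so far).
No other element is forced above server-8 by the given relations, so the count is 5.

5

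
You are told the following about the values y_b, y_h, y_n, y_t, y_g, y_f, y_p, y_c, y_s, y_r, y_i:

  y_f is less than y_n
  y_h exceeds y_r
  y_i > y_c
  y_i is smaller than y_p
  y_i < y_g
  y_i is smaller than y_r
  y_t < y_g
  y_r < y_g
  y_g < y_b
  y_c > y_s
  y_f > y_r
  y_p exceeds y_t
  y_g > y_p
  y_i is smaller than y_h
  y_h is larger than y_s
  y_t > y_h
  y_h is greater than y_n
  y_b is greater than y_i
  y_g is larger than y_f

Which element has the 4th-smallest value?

y_r

Piecing the relations together gives one ordering: y_s < y_c < y_i < y_r < y_f < y_n < y_h < y_t < y_p < y_g < y_b.
The 4th smallest is y_r.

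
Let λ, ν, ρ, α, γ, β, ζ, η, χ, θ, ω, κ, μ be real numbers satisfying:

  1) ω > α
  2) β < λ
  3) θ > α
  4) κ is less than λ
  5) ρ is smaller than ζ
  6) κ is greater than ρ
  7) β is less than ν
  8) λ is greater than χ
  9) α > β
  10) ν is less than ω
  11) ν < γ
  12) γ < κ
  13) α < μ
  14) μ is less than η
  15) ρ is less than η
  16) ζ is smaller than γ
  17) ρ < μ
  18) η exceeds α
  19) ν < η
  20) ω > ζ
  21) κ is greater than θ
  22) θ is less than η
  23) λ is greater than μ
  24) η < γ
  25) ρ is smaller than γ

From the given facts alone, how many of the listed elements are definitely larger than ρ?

Directly above ρ: μ, ζ, η, γ, κ.
One step further: λ, ω (7 so far).
No other element is forced above ρ by the given relations, so the count is 7.

7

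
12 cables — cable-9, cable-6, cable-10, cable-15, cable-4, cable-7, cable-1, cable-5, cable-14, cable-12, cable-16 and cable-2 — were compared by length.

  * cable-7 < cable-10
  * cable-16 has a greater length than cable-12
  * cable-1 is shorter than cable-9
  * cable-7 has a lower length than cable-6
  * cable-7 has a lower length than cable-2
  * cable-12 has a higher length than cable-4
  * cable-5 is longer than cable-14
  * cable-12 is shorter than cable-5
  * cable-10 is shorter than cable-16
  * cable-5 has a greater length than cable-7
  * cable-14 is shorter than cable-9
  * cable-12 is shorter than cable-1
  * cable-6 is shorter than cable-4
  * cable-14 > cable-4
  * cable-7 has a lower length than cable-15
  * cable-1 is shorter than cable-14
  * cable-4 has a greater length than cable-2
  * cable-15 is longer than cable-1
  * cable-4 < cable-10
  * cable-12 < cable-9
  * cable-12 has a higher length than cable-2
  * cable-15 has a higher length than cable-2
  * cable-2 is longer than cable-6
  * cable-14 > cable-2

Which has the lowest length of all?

Chaining upward from cable-7: directly above it, cable-6, cable-2, cable-10, cable-15, cable-5; then cable-4, cable-12, cable-14, cable-16; then cable-1, cable-9.
That covers every other element, and nothing is given below cable-7, so cable-7 is the lowest length.

cable-7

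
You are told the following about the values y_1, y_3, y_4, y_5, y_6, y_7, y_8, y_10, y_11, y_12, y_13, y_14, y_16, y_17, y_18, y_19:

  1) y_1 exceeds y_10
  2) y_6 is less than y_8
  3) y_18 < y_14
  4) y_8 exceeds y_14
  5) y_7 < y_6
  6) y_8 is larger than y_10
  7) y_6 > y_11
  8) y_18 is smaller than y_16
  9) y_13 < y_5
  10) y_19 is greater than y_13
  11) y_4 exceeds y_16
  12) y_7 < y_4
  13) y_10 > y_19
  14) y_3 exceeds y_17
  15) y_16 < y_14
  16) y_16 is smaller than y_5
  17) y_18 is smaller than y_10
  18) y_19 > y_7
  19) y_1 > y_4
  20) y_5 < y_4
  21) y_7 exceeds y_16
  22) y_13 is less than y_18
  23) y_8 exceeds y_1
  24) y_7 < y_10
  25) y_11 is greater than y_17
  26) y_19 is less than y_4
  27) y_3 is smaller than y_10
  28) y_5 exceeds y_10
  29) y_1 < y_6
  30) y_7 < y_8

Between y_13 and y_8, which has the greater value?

Following the relations from y_13: y_13 < y_18 < y_16 < y_7 < y_19 < y_10 < y_5 < y_4 < y_1 < y_6 < y_8.
So y_13 < y_8; y_8 is the larger of the two.

y_8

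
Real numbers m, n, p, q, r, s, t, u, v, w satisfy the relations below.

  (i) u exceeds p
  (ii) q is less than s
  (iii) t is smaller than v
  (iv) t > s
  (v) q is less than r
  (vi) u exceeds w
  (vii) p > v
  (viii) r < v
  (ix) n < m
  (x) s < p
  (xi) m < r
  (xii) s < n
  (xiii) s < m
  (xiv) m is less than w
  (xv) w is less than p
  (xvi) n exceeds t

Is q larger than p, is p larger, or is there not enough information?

p

Link the given pairs in sequence: q < s; s < t; t < n; n < m; m < r; r < v; v < p.
Together: q < s < t < n < m < r < v < p.
So p is larger.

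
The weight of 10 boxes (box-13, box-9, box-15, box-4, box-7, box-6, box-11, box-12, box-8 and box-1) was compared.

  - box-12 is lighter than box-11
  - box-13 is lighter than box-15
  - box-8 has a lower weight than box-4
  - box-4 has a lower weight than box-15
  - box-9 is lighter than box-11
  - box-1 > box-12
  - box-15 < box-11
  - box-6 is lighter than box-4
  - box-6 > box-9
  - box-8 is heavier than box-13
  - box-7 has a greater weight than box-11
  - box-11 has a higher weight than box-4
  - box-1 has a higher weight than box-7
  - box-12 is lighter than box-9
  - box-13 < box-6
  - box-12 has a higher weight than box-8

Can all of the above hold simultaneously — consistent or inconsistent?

The single ordering box-13 < box-8 < box-12 < box-9 < box-6 < box-4 < box-15 < box-11 < box-7 < box-1 satisfies every listed relation, so no contradiction arises.

consistent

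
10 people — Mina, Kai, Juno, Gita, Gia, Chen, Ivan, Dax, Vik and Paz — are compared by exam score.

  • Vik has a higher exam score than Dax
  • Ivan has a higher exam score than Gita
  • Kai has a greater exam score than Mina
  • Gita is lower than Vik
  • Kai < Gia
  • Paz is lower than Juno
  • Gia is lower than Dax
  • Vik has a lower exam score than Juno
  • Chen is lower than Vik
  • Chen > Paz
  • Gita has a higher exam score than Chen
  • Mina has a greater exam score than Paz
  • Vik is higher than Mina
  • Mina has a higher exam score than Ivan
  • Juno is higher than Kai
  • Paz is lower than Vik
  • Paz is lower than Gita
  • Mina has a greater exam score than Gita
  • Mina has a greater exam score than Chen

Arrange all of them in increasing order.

The consecutive links are each given: Paz < Chen; Chen < Gita; Gita < Ivan; Ivan < Mina; Mina < Kai; Kai < Gia; Gia < Dax; Dax < Vik; Vik < Juno.

Paz < Chen < Gita < Ivan < Mina < Kai < Gia < Dax < Vik < Juno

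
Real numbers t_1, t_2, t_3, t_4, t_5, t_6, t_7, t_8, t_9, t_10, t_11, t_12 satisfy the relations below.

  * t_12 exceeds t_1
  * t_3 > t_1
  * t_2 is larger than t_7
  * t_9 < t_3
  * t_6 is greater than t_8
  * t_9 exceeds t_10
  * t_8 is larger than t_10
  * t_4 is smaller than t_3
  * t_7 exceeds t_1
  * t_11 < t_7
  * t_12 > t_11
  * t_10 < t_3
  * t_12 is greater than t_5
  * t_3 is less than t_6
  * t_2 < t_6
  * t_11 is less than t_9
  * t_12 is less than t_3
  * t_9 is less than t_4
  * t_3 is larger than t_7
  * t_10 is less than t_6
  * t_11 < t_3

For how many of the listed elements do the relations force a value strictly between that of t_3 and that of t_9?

1

Chaining upward from t_9 reaches: t_4, t_6.
Chaining downward from t_3 reaches: t_1, t_10, t_11, t_5, t_4, t_7, t_12.
Strictly between t_9 and t_3 are those in both lists: t_4 — 1 element.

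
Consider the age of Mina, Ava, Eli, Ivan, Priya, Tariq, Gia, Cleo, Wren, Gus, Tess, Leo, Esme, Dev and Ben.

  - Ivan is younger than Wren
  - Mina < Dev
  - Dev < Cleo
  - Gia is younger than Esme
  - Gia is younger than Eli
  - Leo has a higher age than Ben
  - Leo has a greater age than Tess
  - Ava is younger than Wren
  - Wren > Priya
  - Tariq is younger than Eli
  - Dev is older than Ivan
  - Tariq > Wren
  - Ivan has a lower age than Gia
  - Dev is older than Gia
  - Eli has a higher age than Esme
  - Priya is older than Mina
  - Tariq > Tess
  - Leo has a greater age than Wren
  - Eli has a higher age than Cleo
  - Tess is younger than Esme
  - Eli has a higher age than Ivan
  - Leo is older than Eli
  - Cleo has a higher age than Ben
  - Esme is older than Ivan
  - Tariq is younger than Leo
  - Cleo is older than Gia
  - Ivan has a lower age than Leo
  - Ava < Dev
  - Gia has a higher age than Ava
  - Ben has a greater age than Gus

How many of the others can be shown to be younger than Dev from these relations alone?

Directly below Dev: Ivan, Ava, Mina, Gia.
No other element is forced below Dev by the given relations, so the count is 4.

4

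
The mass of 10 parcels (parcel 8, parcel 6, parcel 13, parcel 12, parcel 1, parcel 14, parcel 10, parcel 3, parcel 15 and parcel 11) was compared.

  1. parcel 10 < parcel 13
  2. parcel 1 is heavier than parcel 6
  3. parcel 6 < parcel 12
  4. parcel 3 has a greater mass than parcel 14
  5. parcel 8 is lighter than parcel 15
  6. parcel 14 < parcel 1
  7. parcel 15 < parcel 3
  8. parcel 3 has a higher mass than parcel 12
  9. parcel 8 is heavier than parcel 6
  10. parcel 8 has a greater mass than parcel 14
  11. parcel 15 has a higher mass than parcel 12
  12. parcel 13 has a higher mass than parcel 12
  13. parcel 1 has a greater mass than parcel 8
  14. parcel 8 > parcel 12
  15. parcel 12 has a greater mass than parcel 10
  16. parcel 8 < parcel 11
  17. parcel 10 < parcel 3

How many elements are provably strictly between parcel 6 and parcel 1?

2

Chaining upward from parcel 6 reaches: parcel 12, parcel 8, parcel 13, parcel 15, parcel 3, parcel 11.
Chaining downward from parcel 1 reaches: parcel 14, parcel 10, parcel 12, parcel 8.
Strictly between parcel 6 and parcel 1 are those in both lists: parcel 12, parcel 8 — 2 elements.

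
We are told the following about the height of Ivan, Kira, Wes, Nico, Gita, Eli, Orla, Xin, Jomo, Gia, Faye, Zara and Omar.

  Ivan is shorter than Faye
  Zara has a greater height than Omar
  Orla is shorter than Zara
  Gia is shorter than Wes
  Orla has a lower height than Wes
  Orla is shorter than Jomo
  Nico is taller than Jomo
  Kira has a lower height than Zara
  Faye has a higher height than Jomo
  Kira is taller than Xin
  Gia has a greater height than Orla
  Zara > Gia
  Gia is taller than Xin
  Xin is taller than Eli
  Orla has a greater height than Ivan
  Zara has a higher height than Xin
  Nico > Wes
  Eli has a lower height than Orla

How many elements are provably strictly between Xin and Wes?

Chaining upward from Xin reaches: Gia, Kira, Zara, Nico.
Chaining downward from Wes reaches: Ivan, Eli, Orla, Gia.
Strictly between Xin and Wes are those in both lists: Gia — 1 element.

1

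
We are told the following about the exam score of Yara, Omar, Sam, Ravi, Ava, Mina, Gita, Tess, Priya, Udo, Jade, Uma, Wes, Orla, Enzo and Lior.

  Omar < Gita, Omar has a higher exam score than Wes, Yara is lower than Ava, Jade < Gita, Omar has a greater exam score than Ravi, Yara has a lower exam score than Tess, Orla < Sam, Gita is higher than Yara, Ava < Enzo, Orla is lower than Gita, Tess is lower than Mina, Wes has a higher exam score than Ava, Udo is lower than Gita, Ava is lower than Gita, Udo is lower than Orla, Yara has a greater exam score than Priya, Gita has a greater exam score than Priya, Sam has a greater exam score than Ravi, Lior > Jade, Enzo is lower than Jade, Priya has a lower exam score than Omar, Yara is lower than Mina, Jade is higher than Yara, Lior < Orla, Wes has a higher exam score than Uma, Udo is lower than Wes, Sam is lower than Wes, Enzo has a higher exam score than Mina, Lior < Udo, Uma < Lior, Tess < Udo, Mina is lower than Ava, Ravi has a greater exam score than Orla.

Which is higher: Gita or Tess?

Gita

Link the given pairs in sequence: Tess < Mina; Mina < Ava; Ava < Enzo; Enzo < Jade; Jade < Lior; Lior < Udo; Udo < Orla; Orla < Ravi; Ravi < Sam; Sam < Wes; Wes < Omar; Omar < Gita.
Chaining these gives Tess < Mina < Ava < Enzo < Jade < Lior < Udo < Orla < Ravi < Sam < Wes < Omar < Gita.
So Tess < Gita; Gita is the higher of the two.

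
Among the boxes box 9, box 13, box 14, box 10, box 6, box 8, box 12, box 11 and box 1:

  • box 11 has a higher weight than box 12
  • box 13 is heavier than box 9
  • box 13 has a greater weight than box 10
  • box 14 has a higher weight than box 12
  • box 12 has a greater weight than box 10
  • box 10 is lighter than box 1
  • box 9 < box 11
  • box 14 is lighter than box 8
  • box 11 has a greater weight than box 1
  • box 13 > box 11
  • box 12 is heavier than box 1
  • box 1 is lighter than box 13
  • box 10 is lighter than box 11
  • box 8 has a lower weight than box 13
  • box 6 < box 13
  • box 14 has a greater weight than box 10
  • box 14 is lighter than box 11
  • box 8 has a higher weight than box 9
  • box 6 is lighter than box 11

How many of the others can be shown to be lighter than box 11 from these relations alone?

The elements the relations force below box 11 are box 6, box 10, box 9, box 1, box 12, box 14 — no chain reaches any other.
That is 6.

6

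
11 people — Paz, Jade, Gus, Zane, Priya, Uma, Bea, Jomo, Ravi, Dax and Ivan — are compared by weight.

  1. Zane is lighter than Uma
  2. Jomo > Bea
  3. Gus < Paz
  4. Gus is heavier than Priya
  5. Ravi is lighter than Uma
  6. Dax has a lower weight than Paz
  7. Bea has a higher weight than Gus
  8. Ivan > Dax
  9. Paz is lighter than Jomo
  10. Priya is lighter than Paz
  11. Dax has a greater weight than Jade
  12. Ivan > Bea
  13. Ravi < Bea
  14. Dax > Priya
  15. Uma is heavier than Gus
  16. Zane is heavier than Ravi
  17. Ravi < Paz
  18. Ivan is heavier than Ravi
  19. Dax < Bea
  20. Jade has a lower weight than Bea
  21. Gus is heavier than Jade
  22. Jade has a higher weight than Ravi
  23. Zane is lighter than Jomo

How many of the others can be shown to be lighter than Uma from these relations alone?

From Uma the given relations immediately reach Ravi, Gus, Zane.
From those, Jade, Priya — 5 in total.
No other element is forced below Uma by the given relations, so the count is 5.

5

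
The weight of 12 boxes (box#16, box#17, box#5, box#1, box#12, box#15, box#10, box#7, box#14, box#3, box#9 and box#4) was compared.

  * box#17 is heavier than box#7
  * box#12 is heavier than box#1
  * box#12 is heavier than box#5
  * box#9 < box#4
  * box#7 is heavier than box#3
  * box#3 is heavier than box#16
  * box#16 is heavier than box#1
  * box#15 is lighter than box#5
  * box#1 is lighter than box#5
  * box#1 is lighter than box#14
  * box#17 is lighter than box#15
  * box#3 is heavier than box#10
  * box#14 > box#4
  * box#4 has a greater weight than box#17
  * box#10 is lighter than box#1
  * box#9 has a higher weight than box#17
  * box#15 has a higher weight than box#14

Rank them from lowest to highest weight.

Nothing is placed below box#10, so it is least; from there box#10 < box#1; box#1 < box#16; box#16 < box#3; box#3 < box#7; box#7 < box#17; box#17 < box#9; box#9 < box#4; box#4 < box#14; box#14 < box#15; box#15 < box#5; box#5 < box#12, each given directly.

box#10 < box#1 < box#16 < box#3 < box#7 < box#17 < box#9 < box#4 < box#14 < box#15 < box#5 < box#12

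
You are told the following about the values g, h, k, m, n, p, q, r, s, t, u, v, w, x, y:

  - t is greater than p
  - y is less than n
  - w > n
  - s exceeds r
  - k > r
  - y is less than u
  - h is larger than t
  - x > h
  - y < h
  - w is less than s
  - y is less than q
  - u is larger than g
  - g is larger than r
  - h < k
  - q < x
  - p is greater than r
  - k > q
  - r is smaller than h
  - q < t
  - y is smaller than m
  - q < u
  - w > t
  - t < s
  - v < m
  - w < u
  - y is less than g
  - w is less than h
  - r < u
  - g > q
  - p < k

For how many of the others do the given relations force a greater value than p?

7

From p the given relations immediately reach t, k.
From those, w, h, s — 5 in total.
From those, u, x — 7 in total.
No other element is forced above p by the given relations, so the count is 7.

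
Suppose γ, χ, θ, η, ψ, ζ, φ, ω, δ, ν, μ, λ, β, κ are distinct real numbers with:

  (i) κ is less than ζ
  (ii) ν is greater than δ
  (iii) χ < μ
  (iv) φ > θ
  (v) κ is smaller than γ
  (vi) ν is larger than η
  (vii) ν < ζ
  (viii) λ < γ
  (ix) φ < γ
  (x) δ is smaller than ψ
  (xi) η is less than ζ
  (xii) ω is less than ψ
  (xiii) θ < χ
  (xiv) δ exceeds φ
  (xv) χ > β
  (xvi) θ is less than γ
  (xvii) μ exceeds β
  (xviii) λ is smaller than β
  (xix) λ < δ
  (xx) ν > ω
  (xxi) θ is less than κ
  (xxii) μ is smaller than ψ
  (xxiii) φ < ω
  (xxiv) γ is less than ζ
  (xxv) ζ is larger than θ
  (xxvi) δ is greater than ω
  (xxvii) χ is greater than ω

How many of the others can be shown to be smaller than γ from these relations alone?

The elements the relations force below γ are θ, φ, λ, κ — no chain reaches any other.
That is 4.

4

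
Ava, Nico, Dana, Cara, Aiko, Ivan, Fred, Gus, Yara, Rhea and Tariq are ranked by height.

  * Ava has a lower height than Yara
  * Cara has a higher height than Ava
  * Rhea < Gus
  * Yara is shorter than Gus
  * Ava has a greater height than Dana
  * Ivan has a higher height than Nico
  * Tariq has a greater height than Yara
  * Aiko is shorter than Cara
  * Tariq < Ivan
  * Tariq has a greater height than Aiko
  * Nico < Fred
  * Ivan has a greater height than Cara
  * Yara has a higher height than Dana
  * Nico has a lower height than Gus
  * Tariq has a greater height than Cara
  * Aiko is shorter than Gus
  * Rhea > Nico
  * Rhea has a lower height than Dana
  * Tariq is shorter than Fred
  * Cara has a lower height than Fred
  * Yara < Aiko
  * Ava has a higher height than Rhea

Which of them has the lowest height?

Chaining upward from Nico: directly above it, Rhea, Fred, Gus, Ivan; then Dana, Ava; then Yara, Cara; then Aiko, Tariq.
That covers every other element, and nothing is given below Nico, so Nico is the lowest height.

Nico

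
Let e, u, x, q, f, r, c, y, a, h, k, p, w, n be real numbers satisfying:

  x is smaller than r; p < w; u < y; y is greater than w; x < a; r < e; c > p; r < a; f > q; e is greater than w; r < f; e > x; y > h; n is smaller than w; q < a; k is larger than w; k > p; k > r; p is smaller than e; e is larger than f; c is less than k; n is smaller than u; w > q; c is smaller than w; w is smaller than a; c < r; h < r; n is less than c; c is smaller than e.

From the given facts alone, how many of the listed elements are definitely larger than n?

9

The elements the relations force above n are c, u, w, r, f, k, y, a, e — no chain reaches any other.
That is 9.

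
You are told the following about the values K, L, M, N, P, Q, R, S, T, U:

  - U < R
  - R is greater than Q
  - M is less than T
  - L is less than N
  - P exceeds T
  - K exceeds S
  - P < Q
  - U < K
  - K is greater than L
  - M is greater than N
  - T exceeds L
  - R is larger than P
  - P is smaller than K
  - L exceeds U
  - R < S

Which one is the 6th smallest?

Piecing the relations together gives one ordering: U < L < N < M < T < P < Q < R < S < K.
Counting 6 from the smallest end gives P.

P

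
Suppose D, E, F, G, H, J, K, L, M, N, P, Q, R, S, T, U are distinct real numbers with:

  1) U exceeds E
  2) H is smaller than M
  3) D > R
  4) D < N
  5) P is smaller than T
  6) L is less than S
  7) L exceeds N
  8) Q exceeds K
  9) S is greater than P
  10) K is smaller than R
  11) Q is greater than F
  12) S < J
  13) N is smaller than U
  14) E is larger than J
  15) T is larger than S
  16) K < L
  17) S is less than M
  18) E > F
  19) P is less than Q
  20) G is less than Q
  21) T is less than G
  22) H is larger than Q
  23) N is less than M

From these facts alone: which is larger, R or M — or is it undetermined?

M

R < D < N < L < S < T < G < Q < H < M, by transitivity through D, N, L, S, T, G, Q, H.
So M is larger.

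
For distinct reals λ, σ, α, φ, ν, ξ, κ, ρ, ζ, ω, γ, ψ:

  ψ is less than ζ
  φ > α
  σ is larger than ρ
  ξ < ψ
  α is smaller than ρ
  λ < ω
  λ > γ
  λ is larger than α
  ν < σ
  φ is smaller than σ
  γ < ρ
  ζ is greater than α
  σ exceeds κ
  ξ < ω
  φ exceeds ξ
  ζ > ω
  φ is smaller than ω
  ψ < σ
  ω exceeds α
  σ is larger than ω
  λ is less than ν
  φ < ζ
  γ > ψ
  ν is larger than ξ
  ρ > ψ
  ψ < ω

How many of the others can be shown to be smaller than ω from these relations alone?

6

From ω the given relations immediately reach ξ, α, ψ, λ, φ.
From those, γ — 6 in total.
Nothing else is reachable below ω; 6 in all.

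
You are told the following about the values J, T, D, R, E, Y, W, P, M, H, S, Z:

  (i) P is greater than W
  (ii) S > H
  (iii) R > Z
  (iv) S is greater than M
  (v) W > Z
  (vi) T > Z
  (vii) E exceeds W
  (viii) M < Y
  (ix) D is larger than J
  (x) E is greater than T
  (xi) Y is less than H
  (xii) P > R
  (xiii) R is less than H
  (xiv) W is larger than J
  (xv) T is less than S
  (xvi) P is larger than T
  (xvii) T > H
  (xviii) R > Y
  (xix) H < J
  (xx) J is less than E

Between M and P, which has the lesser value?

M

Following the relations from M: M < Y < R < H < J < W < P.
So M < P; M is the smaller of the two.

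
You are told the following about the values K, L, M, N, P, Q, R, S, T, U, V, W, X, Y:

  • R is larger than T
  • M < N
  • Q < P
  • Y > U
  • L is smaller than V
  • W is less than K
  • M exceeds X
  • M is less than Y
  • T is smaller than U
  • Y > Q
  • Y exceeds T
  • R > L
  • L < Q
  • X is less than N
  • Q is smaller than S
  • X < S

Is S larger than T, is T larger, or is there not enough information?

undetermined

Following every chain through T: above T we get R, U, Y.
S is not reached, and no chain runs the other way from S to T.
So the given relations leave the order of T and S undetermined.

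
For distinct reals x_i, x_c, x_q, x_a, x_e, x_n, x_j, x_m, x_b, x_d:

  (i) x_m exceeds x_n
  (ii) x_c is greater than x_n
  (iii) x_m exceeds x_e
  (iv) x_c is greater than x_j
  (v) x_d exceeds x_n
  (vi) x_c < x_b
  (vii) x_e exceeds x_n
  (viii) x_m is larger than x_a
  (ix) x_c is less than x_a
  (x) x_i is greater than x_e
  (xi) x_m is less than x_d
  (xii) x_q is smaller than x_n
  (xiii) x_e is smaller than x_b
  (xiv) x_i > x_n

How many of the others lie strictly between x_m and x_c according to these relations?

Chaining upward from x_c reaches: x_a, x_b, x_d.
Chaining downward from x_m reaches: x_j, x_q, x_n, x_e, x_a.
Strictly between x_c and x_m are those in both lists: x_a — 1 element.

1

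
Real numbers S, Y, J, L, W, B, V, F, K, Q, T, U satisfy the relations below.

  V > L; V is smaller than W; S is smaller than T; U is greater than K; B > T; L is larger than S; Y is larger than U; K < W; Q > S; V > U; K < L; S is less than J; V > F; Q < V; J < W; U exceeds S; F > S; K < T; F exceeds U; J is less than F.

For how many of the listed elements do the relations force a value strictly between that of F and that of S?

Chaining upward from S reaches: T, L, J, B, U, Y, Q, V, W.
Chaining downward from F reaches: K, J, U.
Strictly between S and F are those in both lists: J, U — 2 elements.

2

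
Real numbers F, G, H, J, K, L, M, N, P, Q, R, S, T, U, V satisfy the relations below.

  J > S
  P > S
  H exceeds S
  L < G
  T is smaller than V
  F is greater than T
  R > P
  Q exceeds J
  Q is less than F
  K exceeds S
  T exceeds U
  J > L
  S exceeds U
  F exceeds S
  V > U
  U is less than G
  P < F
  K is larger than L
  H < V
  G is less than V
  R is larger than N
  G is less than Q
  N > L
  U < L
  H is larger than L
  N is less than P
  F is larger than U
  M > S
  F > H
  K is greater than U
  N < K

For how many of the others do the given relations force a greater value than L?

10

Directly above L: J, H, N, G, K.
One step further: Q, P, V, F, R (10 so far).
Nothing else is reachable above L; 10 in all.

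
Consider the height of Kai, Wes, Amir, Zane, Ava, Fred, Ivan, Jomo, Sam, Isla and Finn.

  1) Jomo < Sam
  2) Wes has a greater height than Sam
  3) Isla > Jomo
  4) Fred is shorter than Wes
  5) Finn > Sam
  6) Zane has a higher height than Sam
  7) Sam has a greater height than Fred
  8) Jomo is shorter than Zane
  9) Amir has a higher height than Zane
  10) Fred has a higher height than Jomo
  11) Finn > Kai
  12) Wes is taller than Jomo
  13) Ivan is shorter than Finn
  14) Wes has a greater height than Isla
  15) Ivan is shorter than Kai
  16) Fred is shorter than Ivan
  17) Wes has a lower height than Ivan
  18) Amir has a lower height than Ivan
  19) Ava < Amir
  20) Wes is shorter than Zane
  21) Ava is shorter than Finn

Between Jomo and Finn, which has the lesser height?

Jomo

The relevant relations are Jomo < Fred; Fred < Sam; Sam < Wes; Wes < Zane; Zane < Amir; Amir < Ivan; Ivan < Kai; Kai < Finn.
Chaining these gives Jomo < Fred < Sam < Wes < Zane < Amir < Ivan < Kai < Finn.
So Jomo < Finn; Jomo is the shorter of the two.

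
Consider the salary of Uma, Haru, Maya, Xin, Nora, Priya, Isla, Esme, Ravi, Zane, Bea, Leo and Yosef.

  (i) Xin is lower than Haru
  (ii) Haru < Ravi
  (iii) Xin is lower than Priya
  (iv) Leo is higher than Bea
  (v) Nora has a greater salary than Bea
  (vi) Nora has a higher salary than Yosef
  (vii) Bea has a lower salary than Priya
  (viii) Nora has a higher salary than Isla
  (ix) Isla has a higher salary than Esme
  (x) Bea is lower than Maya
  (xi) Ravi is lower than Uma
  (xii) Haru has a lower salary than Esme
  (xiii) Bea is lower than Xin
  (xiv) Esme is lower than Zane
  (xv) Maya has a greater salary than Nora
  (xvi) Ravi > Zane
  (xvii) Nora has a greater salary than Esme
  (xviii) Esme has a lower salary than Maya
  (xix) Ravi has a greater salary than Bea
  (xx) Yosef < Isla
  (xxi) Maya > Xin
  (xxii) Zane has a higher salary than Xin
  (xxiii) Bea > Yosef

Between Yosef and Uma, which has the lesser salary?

Yosef < Bea < Xin < Haru < Esme < Zane < Ravi < Uma, by transitivity through Bea, Xin, Haru, Esme, Zane, Ravi.
So Yosef < Uma; Yosef is the lower of the two.

Yosef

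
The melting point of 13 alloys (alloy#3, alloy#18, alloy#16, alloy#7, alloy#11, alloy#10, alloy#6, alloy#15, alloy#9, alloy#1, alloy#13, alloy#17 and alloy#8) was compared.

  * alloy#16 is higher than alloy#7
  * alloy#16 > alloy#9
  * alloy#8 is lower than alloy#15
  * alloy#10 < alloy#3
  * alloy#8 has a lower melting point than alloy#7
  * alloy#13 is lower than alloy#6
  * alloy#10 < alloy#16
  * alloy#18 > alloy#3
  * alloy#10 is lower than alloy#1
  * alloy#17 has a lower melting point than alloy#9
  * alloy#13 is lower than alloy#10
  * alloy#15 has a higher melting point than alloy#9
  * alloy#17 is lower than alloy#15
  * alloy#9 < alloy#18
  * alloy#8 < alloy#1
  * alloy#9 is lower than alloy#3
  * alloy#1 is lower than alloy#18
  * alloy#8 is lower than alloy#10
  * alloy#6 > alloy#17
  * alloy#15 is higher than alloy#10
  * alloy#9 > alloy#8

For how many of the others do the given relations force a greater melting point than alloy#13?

7

From alloy#13 the given relations immediately reach alloy#6, alloy#10.
From those, alloy#15, alloy#1, alloy#3, alloy#16 — 6 in total.
From those, alloy#18 — 7 in total.
No other element is forced above alloy#13 by the given relations, so the count is 7.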